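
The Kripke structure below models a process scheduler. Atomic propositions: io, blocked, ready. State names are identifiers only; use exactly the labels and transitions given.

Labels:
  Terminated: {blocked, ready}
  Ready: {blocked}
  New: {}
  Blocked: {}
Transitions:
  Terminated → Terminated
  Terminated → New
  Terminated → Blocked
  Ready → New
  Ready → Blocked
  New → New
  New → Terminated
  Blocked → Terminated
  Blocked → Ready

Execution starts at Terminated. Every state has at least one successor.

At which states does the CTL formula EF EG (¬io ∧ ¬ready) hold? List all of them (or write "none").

States satisfying EG (¬io ∧ ¬ready): {Ready, New, Blocked}.
States satisfying EF EG (¬io ∧ ¬ready): {Terminated, Ready, New, Blocked}.

{Terminated, Ready, New, Blocked}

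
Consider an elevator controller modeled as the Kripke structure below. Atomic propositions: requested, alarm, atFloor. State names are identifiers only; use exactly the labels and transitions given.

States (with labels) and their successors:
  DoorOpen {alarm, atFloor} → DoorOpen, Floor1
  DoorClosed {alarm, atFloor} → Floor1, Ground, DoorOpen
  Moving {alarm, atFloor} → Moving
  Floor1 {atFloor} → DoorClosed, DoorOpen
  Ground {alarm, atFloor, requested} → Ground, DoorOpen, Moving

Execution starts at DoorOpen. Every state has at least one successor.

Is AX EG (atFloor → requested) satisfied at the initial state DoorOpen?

States satisfying EG (atFloor → requested): {Ground}.
States satisfying AX EG (atFloor → requested): ∅.
DoorOpen ∉ Sat(AX EG (atFloor → requested)).

No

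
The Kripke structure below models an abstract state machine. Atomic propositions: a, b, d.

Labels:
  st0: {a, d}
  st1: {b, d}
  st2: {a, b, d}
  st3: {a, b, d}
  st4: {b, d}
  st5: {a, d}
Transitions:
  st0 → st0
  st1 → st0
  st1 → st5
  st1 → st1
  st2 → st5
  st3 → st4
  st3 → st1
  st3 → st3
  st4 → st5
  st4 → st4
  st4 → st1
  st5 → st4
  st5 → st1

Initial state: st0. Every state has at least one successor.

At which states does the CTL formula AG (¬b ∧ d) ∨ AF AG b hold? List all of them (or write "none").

{st0}

States satisfying ¬b ∧ d: {st0, st5}.
States satisfying AG (¬b ∧ d): {st0}.
States satisfying AG b: ∅.
States satisfying AF AG b: ∅.
States satisfying AG (¬b ∧ d) ∨ AF AG b: {st0}.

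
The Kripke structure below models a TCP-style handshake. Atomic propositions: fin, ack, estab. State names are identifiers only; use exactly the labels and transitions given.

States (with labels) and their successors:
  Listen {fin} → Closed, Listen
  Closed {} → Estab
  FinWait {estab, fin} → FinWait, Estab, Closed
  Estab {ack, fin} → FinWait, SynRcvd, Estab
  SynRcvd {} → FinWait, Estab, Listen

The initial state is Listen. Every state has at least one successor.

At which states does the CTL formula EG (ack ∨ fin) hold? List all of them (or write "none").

{Listen, FinWait, Estab}

States satisfying ack ∨ fin: {Listen, FinWait, Estab}.
States satisfying EG (ack ∨ fin): {Listen, FinWait, Estab}.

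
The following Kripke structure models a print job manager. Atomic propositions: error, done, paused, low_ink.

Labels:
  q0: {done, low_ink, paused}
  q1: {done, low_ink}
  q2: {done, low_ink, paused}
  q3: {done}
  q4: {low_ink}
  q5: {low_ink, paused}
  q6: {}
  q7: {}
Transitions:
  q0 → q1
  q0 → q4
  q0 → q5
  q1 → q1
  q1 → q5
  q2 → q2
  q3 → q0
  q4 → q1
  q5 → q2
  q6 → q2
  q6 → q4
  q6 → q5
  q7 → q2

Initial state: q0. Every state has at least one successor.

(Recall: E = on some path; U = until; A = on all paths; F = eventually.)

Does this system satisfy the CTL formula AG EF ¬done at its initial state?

Does not hold

States satisfying EF ¬done: {q0, q1, q3, q4, q5, q6, q7}.
States satisfying AG EF ¬done: ∅.
q2 is reachable from q0 and violates EF ¬done, so AG fails at q0.
q0 ∉ Sat(AG EF ¬done).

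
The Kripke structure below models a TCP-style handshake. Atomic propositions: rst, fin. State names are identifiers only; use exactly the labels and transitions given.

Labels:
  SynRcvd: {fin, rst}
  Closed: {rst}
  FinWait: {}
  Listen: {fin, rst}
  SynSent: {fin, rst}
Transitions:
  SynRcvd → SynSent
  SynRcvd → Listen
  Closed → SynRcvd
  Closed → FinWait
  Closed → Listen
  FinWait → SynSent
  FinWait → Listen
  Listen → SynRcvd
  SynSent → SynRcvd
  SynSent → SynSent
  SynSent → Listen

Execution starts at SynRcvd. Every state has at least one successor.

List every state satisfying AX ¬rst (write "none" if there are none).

States satisfying ¬rst: {FinWait}.
States satisfying AX ¬rst: ∅.

none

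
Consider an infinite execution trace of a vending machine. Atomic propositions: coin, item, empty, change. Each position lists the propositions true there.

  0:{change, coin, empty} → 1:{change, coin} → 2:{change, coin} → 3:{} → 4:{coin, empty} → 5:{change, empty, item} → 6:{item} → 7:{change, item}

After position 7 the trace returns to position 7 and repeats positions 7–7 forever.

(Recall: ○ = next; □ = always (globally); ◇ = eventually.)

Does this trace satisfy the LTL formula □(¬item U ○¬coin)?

¬item U ○¬coin holds at every position 0..7, and those are all positions ever visited, so □(¬item U ○¬coin) holds.

Holds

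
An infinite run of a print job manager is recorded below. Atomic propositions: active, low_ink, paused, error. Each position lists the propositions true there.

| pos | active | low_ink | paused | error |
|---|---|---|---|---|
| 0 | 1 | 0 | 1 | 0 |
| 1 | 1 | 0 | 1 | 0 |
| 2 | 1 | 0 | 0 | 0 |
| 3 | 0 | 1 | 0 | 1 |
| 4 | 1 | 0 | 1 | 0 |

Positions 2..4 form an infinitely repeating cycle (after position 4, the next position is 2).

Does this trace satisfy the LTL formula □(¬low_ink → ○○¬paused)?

Does not hold

¬low_ink → ○○¬paused must hold at every position from 0 onward. It fails at position 2, so □(¬low_ink → ○○¬paused) is false.
Positions where ¬low_ink holds: 0, 1, 2, 4.
Check ○○¬paused at each: 0→ok, 1→ok, 2→fails, 4→ok.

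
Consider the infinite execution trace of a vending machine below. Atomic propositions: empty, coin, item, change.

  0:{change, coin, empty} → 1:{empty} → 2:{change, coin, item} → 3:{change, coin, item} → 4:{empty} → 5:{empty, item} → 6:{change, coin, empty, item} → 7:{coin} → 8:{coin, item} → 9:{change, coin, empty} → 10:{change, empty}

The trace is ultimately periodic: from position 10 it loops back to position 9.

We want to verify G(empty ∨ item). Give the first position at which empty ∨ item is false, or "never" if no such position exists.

Check empty ∨ item at each position in order: 0 ✓, 1 ✓, 2 ✓, 3 ✓, 4 ✓, 5 ✓, 6 ✓.
At position 7 the labels are {coin}, so empty ∨ item is false there. This is the first violation.

7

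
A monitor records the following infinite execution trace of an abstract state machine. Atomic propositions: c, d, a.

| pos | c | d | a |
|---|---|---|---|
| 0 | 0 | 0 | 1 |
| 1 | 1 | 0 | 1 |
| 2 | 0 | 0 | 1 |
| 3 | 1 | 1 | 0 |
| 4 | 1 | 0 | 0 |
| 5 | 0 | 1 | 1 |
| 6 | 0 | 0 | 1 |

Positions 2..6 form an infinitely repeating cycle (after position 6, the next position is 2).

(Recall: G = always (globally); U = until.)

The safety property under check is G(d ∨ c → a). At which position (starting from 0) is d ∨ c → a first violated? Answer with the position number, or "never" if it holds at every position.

3

Check d ∨ c → a at each position in order: 0 ✓, 1 ✓, 2 ✓.
At position 3 the labels are {c, d}, so d ∨ c → a is false there. This is the first violation.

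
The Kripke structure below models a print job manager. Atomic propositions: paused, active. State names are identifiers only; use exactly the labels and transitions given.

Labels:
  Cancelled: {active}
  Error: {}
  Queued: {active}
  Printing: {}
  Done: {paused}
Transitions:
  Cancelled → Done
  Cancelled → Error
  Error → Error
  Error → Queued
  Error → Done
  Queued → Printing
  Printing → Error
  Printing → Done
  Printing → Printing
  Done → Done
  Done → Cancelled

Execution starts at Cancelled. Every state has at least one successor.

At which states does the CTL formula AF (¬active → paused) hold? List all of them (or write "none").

{Cancelled, Queued, Done}

States satisfying ¬active → paused: {Cancelled, Queued, Done}.
States satisfying AF (¬active → paused): {Cancelled, Queued, Done}.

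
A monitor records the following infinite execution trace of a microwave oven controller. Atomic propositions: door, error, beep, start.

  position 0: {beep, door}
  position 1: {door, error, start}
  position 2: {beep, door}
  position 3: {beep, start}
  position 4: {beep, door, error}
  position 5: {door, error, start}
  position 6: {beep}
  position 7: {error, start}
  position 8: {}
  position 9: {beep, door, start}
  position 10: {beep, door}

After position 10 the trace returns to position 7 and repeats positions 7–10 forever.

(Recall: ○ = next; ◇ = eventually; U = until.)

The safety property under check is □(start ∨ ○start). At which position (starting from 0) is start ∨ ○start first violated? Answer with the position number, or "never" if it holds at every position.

start ∨ ○start holds at every position 0..10, and those are all the positions the trace ever visits, so the invariant □(start ∨ ○start) is never violated.

never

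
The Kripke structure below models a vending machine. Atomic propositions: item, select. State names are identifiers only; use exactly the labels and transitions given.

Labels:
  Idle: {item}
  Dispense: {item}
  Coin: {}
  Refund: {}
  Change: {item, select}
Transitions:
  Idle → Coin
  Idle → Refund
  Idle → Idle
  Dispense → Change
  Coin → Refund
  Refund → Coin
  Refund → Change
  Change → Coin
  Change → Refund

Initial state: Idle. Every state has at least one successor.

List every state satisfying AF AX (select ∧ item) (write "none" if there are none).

{Dispense}

States satisfying AX (select ∧ item): {Dispense}.
States satisfying AF AX (select ∧ item): {Dispense}.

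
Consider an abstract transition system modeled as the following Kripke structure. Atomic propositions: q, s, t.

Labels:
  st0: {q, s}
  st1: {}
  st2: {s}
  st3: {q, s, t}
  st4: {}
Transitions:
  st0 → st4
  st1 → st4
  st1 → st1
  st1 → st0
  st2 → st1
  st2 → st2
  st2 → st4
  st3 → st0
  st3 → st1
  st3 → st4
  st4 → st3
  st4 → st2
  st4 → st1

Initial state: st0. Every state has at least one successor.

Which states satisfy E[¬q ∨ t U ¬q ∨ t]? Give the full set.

{st1, st2, st3, st4}

States satisfying ¬q ∨ t: {st1, st2, st3, st4}.
States satisfying E[¬q ∨ t U ¬q ∨ t]: {st1, st2, st3, st4}.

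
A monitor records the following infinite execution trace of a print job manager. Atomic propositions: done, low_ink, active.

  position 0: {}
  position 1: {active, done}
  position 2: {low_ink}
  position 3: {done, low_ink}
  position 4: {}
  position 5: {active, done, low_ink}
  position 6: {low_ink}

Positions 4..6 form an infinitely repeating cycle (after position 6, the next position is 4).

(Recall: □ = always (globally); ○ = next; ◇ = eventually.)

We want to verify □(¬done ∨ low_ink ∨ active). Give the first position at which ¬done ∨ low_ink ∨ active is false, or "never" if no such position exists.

¬done ∨ low_ink ∨ active holds at every position 0..6, and those are all the positions the trace ever visits, so the invariant □(¬done ∨ low_ink ∨ active) is never violated.

never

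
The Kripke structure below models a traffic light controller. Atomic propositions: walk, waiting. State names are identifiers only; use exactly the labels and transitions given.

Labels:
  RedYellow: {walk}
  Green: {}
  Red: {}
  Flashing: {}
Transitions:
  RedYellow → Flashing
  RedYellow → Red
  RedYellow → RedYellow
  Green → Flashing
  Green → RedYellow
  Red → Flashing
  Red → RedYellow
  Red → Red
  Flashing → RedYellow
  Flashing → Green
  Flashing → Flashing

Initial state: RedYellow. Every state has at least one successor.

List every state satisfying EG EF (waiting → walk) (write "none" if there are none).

States satisfying EF (waiting → walk): {RedYellow, Green, Red, Flashing}.
States satisfying EG EF (waiting → walk): {RedYellow, Green, Red, Flashing}.

{RedYellow, Green, Red, Flashing}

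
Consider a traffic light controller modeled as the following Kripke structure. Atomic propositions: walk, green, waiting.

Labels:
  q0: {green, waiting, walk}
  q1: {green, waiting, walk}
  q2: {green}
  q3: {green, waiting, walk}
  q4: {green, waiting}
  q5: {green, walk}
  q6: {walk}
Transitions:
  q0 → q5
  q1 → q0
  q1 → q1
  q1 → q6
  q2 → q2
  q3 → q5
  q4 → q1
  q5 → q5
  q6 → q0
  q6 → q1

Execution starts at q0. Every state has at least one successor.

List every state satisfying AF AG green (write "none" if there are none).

States satisfying AG green: {q0, q2, q3, q5}.
States satisfying AF AG green: {q0, q2, q3, q5}.

{q0, q2, q3, q5}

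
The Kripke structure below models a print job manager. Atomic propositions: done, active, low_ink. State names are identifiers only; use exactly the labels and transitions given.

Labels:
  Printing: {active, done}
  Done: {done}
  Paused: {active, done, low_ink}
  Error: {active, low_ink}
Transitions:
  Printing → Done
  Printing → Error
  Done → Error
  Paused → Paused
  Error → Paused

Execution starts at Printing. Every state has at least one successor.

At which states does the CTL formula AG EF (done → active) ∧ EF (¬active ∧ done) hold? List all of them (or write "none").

{Printing, Done}

States satisfying EF (done → active): {Printing, Done, Paused, Error}.
States satisfying AG EF (done → active): {Printing, Done, Paused, Error}.
States satisfying ¬active ∧ done: {Done}.
States satisfying EF (¬active ∧ done): {Printing, Done}.
States satisfying AG EF (done → active) ∧ EF (¬active ∧ done): {Printing, Done}.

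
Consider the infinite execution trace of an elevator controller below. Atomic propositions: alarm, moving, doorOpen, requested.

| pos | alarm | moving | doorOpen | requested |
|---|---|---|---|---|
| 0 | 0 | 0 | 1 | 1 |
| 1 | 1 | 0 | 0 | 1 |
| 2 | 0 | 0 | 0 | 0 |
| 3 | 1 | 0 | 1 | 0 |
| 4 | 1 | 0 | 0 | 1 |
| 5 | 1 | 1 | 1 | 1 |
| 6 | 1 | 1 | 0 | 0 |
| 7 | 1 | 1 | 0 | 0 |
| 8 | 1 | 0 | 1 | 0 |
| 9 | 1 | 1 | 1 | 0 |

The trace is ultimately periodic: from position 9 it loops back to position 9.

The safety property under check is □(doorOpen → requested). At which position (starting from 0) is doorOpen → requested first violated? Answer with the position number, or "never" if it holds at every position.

3

Check doorOpen → requested at each position in order: 0 ✓, 1 ✓, 2 ✓.
At position 3 the labels are {alarm, doorOpen}, so doorOpen → requested is false there. This is the first violation.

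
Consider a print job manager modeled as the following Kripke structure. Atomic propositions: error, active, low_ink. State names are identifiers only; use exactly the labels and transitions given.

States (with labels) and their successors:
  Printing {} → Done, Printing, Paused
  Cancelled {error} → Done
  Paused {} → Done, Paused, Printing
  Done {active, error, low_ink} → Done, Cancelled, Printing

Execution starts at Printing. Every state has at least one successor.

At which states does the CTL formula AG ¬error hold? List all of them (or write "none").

States satisfying ¬error: {Printing, Paused}.
States satisfying AG ¬error: ∅.

none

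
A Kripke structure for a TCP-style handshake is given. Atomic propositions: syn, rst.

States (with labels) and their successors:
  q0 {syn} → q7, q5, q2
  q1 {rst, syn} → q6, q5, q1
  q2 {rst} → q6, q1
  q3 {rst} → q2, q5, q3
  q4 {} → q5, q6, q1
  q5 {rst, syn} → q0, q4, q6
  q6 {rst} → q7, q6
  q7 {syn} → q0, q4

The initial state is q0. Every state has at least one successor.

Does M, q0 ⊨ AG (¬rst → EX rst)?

States satisfying ¬rst → EX rst: {q0, q1, q2, q3, q4, q5, q6}.
States satisfying AG (¬rst → EX rst): ∅.
q7 is reachable from q0 and violates ¬rst → EX rst, so AG fails at q0.
q0 ∉ Sat(AG (¬rst → EX rst)).

Violated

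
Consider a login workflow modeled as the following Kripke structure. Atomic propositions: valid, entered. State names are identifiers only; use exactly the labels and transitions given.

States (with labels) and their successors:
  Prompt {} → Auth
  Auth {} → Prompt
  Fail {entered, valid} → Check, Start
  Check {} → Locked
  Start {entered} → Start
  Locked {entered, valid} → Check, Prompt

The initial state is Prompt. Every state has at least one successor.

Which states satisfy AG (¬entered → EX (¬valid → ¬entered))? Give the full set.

States satisfying ¬entered → EX (¬valid → ¬entered): {Prompt, Auth, Fail, Check, Start, Locked}.
States satisfying AG (¬entered → EX (¬valid → ¬entered)): {Prompt, Auth, Fail, Check, Start, Locked}.

{Prompt, Auth, Fail, Check, Start, Locked}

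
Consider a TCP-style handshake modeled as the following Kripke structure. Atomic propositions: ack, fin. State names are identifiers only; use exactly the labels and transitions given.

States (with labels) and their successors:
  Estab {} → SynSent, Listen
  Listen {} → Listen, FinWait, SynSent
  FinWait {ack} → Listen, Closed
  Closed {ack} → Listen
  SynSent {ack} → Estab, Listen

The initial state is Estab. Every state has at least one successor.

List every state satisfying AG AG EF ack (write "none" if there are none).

{Estab, Listen, FinWait, Closed, SynSent}

States satisfying AG EF ack: {Estab, Listen, FinWait, Closed, SynSent}.
States satisfying AG AG EF ack: {Estab, Listen, FinWait, Closed, SynSent}.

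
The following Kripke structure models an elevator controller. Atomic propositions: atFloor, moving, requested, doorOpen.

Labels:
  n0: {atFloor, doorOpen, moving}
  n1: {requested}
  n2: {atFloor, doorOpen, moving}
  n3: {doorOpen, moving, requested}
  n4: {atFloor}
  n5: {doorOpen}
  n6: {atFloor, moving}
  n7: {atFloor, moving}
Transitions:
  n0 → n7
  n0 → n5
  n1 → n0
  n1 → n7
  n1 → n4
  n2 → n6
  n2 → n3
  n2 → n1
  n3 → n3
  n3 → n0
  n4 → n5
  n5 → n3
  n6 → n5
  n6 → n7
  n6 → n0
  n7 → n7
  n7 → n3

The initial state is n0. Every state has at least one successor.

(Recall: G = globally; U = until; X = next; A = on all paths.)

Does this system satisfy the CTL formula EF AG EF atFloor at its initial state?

Yes

States satisfying AG EF atFloor: {n0, n1, n2, n3, n4, n5, n6, n7}.
States satisfying EF AG EF atFloor: {n0, n1, n2, n3, n4, n5, n6, n7}.
Some path from n0 reaches a state where AG EF atFloor holds.
n0 ∈ Sat(EF AG EF atFloor).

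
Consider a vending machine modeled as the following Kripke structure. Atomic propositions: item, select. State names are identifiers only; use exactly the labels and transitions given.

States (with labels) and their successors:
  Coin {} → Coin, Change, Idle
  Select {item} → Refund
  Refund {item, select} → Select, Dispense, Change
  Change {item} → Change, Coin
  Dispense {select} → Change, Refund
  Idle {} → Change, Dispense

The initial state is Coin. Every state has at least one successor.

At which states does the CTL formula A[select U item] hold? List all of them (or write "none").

States satisfying select: {Refund, Dispense}.
States satisfying item: {Select, Refund, Change}.
States satisfying A[select U item]: {Select, Refund, Change, Dispense}.

{Select, Refund, Change, Dispense}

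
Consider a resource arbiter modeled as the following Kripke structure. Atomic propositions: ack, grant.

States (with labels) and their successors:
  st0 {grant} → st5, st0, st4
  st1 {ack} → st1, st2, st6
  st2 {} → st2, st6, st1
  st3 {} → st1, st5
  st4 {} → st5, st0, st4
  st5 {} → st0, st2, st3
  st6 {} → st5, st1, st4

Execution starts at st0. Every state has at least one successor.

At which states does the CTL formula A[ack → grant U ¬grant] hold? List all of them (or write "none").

{st1, st2, st3, st4, st5, st6}

States satisfying ack → grant: {st0, st2, st3, st4, st5, st6}.
States satisfying ¬grant: {st1, st2, st3, st4, st5, st6}.
States satisfying A[ack → grant U ¬grant]: {st1, st2, st3, st4, st5, st6}.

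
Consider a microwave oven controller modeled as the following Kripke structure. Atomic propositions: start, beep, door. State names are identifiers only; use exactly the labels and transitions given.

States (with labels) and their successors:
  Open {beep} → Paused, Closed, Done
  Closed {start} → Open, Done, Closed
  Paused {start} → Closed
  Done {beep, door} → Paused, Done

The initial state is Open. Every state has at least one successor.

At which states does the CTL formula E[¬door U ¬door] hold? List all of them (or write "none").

States satisfying ¬door: {Open, Closed, Paused}.
States satisfying E[¬door U ¬door]: {Open, Closed, Paused}.

{Open, Closed, Paused}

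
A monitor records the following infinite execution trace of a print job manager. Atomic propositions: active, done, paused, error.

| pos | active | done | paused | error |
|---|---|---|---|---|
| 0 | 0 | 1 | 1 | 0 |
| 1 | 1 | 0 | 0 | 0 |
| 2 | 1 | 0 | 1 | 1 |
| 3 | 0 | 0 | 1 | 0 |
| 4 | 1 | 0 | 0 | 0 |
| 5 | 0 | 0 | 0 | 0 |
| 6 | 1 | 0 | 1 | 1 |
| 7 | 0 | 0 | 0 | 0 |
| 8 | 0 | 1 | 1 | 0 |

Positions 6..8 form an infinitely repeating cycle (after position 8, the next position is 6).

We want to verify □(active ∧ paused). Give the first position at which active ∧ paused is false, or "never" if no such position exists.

0

At position 0 the labels are {done, paused}, so active ∧ paused is false there. This is the first violation.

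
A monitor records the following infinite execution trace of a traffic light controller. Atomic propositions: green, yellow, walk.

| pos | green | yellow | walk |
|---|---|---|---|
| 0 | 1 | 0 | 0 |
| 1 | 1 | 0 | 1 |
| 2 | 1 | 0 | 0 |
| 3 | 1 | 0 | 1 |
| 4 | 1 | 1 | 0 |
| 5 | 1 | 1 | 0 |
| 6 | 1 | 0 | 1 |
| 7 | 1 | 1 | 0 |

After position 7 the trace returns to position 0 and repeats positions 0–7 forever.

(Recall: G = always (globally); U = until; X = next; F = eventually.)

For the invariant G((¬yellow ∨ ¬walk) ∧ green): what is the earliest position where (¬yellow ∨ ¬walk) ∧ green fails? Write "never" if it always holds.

(¬yellow ∨ ¬walk) ∧ green holds at every position 0..7, and those are all the positions the trace ever visits, so the invariant G((¬yellow ∨ ¬walk) ∧ green) is never violated.

never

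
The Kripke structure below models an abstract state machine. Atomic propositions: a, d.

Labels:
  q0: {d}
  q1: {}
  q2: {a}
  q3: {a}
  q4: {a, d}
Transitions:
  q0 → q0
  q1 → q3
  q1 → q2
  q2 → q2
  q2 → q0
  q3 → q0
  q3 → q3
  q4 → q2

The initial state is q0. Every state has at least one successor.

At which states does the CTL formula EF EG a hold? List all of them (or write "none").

States satisfying EG a: {q2, q3, q4}.
States satisfying EF EG a: {q1, q2, q3, q4}.

{q1, q2, q3, q4}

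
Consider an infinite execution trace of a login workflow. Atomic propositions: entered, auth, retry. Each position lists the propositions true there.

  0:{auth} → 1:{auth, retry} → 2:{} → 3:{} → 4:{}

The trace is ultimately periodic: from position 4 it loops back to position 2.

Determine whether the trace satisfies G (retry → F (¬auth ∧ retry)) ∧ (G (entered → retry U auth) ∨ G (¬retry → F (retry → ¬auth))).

Does not hold

retry → F (¬auth ∧ retry) must hold at every position from 0 onward. It fails at position 1, so G (retry → F (¬auth ∧ retry)) is false.
Positions where retry holds: 1.
Check F (¬auth ∧ retry) at each: 1→fails.
At position 0: G (retry → F (¬auth ∧ retry)) is false; G (entered → retry U auth) ∨ G (¬retry → F (retry → ¬auth)) is true; so G (retry → F (¬auth ∧ retry)) ∧ (G (entered → retry U auth) ∨ G (¬retry → F (retry → ¬auth))) is false.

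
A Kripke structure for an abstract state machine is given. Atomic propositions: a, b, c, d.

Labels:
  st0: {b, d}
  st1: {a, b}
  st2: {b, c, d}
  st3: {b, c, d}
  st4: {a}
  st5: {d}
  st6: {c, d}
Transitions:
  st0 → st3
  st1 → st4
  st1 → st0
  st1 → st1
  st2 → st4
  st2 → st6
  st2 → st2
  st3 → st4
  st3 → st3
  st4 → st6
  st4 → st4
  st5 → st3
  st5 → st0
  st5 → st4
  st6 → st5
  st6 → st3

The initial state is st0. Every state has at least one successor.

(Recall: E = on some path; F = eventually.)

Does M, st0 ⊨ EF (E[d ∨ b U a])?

Yes

States satisfying E[d ∨ b U a]: {st0, st1, st2, st3, st4, st5, st6}.
States satisfying EF (E[d ∨ b U a]): {st0, st1, st2, st3, st4, st5, st6}.
Some path from st0 reaches a state where E[d ∨ b U a] holds.
st0 ∈ Sat(EF (E[d ∨ b U a])).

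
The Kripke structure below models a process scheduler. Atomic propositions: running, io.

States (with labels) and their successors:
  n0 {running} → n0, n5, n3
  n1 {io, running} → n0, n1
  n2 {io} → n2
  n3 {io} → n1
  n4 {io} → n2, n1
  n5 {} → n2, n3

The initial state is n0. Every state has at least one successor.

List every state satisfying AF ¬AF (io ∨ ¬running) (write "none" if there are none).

States satisfying ¬AF (io ∨ ¬running): {n0}.
States satisfying AF ¬AF (io ∨ ¬running): {n0}.

{n0}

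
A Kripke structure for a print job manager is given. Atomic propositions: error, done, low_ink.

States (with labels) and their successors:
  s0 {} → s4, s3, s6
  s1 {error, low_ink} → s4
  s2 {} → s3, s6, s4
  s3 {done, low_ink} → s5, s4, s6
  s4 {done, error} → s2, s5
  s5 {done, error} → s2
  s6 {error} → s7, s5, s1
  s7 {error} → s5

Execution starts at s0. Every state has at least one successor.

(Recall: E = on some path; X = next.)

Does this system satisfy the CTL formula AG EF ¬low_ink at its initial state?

States satisfying EF ¬low_ink: {s0, s1, s2, s3, s4, s5, s6, s7}.
States satisfying AG EF ¬low_ink: {s0, s1, s2, s3, s4, s5, s6, s7}.
Every state reachable from s0 satisfies EF ¬low_ink.
s0 ∈ Sat(AG EF ¬low_ink).

Holds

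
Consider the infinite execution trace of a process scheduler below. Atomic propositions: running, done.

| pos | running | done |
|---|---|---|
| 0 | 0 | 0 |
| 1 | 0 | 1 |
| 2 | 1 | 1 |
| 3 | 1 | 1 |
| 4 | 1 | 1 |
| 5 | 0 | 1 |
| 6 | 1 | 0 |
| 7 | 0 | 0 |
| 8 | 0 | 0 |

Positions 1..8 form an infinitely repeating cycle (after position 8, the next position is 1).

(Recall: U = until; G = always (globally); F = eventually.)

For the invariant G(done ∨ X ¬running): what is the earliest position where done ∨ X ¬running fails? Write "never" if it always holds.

never

done ∨ X ¬running holds at every position 0..8, and those are all the positions the trace ever visits, so the invariant G(done ∨ X ¬running) is never violated.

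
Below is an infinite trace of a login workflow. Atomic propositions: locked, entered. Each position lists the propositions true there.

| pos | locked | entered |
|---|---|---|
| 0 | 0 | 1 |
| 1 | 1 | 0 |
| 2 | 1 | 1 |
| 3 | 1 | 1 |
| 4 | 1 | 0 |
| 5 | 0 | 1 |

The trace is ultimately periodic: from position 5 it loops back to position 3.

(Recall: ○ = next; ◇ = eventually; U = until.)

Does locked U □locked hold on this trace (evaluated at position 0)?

No

Walking from position 0: at position 0, □locked has not yet held and locked fails, so locked U □locked is false.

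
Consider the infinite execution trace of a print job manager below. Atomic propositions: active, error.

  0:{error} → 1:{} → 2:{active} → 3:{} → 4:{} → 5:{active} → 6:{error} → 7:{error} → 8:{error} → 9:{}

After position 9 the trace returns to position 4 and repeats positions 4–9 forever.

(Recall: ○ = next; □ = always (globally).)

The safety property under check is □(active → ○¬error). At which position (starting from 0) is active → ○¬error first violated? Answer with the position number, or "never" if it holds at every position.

Check active → ○¬error at each position in order: 0 ✓, 1 ✓, 2 ✓, 3 ✓, 4 ✓.
At position 5 the labels are {active} and the next position 6 has {error}, so active → ○¬error is false there. This is the first violation.

5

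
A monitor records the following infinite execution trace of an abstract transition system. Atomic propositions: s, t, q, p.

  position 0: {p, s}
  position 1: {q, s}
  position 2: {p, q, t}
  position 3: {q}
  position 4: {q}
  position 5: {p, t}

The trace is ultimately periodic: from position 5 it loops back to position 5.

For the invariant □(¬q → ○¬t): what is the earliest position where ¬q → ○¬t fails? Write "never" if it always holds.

5

Check ¬q → ○¬t at each position in order: 0 ✓, 1 ✓, 2 ✓, 3 ✓, 4 ✓.
At position 5 the labels are {p, t} and the next position 5 has {p, t}, so ¬q → ○¬t is false there. This is the first violation.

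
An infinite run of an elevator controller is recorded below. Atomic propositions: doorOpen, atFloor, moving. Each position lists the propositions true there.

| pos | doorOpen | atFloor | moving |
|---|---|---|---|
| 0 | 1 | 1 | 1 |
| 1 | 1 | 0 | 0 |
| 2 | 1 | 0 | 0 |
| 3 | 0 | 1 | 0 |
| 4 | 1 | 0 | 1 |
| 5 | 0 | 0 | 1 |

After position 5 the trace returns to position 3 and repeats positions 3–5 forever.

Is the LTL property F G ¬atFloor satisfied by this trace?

No

G ¬atFloor is false at every position 0..5, so it never becomes true and F G ¬atFloor fails.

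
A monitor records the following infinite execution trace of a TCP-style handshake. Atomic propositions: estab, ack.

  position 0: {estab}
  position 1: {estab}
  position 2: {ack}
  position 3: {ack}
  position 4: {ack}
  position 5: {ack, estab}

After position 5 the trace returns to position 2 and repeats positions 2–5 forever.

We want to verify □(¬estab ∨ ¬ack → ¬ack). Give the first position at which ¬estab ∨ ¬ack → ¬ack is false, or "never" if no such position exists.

Check ¬estab ∨ ¬ack → ¬ack at each position in order: 0 ✓, 1 ✓.
At position 2 the labels are {ack}, so ¬estab ∨ ¬ack → ¬ack is false there. This is the first violation.

2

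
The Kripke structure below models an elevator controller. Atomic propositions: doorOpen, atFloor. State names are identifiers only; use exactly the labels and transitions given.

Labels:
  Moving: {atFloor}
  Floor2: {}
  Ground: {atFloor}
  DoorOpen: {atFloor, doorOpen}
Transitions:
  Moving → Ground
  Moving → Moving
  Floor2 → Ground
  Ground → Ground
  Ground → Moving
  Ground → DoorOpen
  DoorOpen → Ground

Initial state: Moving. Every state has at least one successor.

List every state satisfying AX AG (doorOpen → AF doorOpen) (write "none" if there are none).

{Moving, Floor2, Ground, DoorOpen}

States satisfying AG (doorOpen → AF doorOpen): {Moving, Floor2, Ground, DoorOpen}.
States satisfying AX AG (doorOpen → AF doorOpen): {Moving, Floor2, Ground, DoorOpen}.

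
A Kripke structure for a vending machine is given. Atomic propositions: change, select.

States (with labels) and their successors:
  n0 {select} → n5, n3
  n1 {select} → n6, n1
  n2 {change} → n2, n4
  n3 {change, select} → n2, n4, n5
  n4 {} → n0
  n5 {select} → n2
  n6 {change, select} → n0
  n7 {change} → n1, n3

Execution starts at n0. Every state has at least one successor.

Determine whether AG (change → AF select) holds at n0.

States satisfying change → AF select: {n0, n1, n3, n4, n5, n6, n7}.
States satisfying AG (change → AF select): ∅.
n2 is reachable from n0 and violates change → AF select, so AG fails at n0.
n0 ∉ Sat(AG (change → AF select)).

No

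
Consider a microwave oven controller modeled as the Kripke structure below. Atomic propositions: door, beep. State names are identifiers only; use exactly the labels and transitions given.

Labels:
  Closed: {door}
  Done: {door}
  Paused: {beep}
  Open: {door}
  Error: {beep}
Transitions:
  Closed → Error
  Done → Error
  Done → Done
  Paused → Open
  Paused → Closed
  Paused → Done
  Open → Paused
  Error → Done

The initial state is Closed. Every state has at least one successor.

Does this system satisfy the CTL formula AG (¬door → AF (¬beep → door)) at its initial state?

Yes

States satisfying ¬door → AF (¬beep → door): {Closed, Done, Paused, Open, Error}.
States satisfying AG (¬door → AF (¬beep → door)): {Closed, Done, Paused, Open, Error}.
Every state reachable from Closed satisfies ¬door → AF (¬beep → door).
Closed ∈ Sat(AG (¬door → AF (¬beep → door))).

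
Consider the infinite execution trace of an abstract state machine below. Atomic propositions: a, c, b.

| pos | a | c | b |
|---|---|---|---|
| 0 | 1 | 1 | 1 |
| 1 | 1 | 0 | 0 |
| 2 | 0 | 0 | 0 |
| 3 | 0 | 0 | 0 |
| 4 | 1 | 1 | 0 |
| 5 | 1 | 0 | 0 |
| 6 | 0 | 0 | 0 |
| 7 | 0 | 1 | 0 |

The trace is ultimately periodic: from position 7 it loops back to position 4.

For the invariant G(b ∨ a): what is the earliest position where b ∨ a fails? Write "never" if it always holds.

2

Check b ∨ a at each position in order: 0 ✓, 1 ✓.
At position 2 the labels are {}, so b ∨ a is false there. This is the first violation.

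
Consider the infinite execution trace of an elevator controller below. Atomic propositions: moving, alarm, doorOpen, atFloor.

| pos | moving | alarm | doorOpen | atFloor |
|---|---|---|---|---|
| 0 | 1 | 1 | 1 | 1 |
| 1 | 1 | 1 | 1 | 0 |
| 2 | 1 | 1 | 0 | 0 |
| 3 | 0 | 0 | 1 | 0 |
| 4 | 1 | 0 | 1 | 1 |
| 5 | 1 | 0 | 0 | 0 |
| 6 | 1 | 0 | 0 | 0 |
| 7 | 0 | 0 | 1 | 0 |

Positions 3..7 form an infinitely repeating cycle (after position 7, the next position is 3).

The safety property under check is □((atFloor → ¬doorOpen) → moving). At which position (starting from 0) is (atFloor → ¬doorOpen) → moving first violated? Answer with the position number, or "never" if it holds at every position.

3

Check (atFloor → ¬doorOpen) → moving at each position in order: 0 ✓, 1 ✓, 2 ✓.
At position 3 the labels are {doorOpen}, so (atFloor → ¬doorOpen) → moving is false there. This is the first violation.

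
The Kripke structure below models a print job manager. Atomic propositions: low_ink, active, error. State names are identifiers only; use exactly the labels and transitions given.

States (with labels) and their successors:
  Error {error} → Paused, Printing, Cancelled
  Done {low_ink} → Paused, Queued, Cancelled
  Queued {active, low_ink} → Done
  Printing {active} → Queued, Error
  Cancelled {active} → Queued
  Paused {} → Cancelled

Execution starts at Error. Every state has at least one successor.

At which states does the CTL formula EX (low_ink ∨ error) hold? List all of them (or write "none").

States satisfying low_ink ∨ error: {Error, Done, Queued}.
States satisfying EX (low_ink ∨ error): {Done, Queued, Printing, Cancelled}.

{Done, Queued, Printing, Cancelled}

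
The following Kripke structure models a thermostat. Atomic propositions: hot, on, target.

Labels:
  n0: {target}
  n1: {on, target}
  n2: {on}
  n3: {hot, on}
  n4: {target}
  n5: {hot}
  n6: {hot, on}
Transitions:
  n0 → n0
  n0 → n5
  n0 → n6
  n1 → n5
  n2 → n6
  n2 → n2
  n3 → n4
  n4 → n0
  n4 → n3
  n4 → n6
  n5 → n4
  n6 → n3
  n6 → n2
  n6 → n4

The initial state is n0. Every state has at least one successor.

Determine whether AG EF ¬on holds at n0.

States satisfying EF ¬on: {n0, n1, n2, n3, n4, n5, n6}.
States satisfying AG EF ¬on: {n0, n1, n2, n3, n4, n5, n6}.
Every state reachable from n0 satisfies EF ¬on.
n0 ∈ Sat(AG EF ¬on).

Satisfied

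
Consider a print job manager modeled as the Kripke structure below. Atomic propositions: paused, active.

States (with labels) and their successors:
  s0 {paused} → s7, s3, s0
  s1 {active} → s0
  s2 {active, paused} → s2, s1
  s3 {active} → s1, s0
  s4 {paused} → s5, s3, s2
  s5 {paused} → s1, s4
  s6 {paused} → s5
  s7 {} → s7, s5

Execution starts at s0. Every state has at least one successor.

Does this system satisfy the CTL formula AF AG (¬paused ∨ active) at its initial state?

No

States satisfying AG (¬paused ∨ active): ∅.
States satisfying AF AG (¬paused ∨ active): ∅.
There is a path from s0 along which AG (¬paused ∨ active) never holds.
s0 ∉ Sat(AF AG (¬paused ∨ active)).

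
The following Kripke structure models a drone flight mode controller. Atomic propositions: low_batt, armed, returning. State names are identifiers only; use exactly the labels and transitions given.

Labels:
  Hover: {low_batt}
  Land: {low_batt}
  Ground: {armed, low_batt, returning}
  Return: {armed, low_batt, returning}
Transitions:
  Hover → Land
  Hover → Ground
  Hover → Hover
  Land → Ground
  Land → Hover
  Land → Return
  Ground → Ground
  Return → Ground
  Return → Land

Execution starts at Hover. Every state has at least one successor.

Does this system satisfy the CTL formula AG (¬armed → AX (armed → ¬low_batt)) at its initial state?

Does not hold

States satisfying ¬armed → AX (armed → ¬low_batt): {Ground, Return}.
States satisfying AG (¬armed → AX (armed → ¬low_batt)): {Ground}.
Hover is reachable from Hover and violates ¬armed → AX (armed → ¬low_batt), so AG fails at Hover.
Hover ∉ Sat(AG (¬armed → AX (armed → ¬low_batt))).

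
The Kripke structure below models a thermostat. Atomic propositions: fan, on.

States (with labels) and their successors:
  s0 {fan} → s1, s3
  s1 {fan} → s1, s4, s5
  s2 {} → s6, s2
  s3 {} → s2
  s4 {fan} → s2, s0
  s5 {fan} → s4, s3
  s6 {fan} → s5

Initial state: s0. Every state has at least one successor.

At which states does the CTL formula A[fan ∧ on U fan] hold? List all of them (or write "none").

{s0, s1, s4, s5, s6}

States satisfying fan ∧ on: ∅.
States satisfying fan: {s0, s1, s4, s5, s6}.
States satisfying A[fan ∧ on U fan]: {s0, s1, s4, s5, s6}.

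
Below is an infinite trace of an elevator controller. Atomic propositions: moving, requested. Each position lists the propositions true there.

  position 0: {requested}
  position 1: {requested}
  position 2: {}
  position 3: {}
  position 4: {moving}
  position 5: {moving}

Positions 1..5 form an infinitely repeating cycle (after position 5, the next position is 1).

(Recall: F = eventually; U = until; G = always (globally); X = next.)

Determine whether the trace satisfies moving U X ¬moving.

Walking from position 0: X ¬moving first holds at position 0, and moving holds at every earlier position along the way, so moving U X ¬moving holds.

Yes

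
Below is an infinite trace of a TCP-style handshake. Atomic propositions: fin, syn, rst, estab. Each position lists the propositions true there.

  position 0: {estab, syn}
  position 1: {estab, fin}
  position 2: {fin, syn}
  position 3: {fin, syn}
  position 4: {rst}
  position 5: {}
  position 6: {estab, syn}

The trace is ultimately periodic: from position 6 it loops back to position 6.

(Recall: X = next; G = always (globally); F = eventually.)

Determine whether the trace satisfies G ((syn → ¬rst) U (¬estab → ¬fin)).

Satisfied

(syn → ¬rst) U (¬estab → ¬fin) holds at every position 0..6, and those are all positions ever visited, so G ((syn → ¬rst) U (¬estab → ¬fin)) holds.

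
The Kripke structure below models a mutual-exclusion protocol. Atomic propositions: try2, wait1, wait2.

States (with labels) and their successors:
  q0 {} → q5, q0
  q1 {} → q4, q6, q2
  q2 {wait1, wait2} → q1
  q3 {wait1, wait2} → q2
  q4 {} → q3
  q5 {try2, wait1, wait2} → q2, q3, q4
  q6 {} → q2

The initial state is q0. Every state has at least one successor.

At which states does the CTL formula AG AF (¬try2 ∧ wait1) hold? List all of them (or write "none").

States satisfying AF (¬try2 ∧ wait1): {q1, q2, q3, q4, q5, q6}.
States satisfying AG AF (¬try2 ∧ wait1): {q1, q2, q3, q4, q5, q6}.

{q1, q2, q3, q4, q5, q6}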